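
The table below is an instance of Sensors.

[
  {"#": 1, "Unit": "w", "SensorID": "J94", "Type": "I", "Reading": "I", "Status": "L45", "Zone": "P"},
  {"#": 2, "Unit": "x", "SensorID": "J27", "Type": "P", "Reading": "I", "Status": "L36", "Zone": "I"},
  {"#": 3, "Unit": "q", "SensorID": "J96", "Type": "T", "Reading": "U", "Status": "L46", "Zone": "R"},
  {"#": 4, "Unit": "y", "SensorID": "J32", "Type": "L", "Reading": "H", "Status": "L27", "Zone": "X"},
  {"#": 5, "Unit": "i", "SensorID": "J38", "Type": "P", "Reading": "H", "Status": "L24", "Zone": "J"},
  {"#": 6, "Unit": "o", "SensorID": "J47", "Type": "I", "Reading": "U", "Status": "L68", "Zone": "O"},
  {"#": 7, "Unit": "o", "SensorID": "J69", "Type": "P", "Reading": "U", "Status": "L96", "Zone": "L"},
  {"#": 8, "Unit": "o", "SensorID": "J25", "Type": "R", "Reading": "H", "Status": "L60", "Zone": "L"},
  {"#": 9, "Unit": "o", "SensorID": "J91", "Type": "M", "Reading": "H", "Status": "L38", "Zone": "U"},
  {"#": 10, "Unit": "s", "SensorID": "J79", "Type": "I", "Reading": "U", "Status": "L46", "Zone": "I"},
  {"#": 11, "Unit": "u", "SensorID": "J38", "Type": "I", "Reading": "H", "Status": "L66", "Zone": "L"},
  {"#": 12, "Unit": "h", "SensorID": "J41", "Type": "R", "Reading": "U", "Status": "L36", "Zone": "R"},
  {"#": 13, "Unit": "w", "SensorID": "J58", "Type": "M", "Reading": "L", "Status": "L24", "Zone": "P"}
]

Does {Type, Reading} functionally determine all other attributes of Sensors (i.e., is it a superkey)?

No

Rows 6 and 10 have the same {Type, Reading} value (Type=I, Reading=U) but are distinct tuples, so {Type, Reading} does not determine every attribute — not a superkey.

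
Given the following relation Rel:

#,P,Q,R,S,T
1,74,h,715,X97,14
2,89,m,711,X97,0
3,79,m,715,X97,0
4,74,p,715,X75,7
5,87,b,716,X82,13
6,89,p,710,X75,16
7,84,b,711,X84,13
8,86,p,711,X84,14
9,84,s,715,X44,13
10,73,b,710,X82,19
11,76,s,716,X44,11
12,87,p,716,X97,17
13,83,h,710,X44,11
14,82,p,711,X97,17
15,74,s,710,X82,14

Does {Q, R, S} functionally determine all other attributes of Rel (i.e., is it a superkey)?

Yes

All 15 rows have distinct {Q, R, S} values, so {Q, R, S} → (all attributes) holds and {Q, R, S} is a superkey.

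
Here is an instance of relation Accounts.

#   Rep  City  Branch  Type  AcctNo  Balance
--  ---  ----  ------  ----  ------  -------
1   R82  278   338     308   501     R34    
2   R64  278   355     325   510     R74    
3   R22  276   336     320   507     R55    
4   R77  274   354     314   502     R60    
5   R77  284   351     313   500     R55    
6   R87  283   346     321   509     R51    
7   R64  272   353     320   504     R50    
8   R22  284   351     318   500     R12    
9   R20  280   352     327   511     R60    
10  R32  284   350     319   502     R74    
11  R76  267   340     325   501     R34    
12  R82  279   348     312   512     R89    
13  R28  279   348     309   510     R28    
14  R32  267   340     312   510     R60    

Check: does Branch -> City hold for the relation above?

Branch=338: row 1 → City = 278 ✓
Branch=355: row 2 → City = 278 ✓
Branch=336: row 3 → City = 276 ✓
Branch=354: row 4 → City = 274 ✓
Branch=351: rows 5, 8 → City = 284, 284 ✓
Branch=346: row 6 → City = 283 ✓
Branch=353: row 7 → City = 272 ✓
Branch=352: row 9 → City = 280 ✓
Branch=350: row 10 → City = 284 ✓
Branch=340: rows 11, 14 → City = 267, 267 ✓
Branch=348: rows 12, 13 → City = 279, 279 ✓
Every Branch value is associated with a single City value, so Branch -> City holds.

Yes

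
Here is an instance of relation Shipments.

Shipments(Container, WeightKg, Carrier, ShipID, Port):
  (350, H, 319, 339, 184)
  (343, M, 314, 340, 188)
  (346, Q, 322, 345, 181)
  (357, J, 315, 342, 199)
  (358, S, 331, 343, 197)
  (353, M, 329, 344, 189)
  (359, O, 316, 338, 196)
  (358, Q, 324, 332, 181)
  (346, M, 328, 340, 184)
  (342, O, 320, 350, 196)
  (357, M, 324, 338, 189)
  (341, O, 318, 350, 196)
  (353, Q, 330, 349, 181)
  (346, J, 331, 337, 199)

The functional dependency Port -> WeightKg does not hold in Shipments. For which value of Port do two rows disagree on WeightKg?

Port=184: 2 rows → WeightKg takes values {H, M} — violation
Port=188: 1 row → WeightKg = M ✓
Port=181: 3 rows → WeightKg = Q, Q, Q ✓
Port=199: 2 rows → WeightKg = J, J ✓
Port=197: 1 row → WeightKg = S ✓
Port=189: 2 rows → WeightKg = M, M ✓
Port=196: 3 rows → WeightKg = O, O, O ✓
The only Port value with inconsistent WeightKg is Port=184.

184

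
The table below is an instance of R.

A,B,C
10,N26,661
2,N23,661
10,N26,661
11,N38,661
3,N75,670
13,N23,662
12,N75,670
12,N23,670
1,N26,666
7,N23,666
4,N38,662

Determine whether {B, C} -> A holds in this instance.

No

(B=N26, C=661): 2 rows → A = 10, 10 ✓
(B=N23, C=661): 1 row → A = 2 ✓
(B=N38, C=661): 1 row → A = 11 ✓
(B=N75, C=670): 2 rows → A takes values {3, 12} — violation
(B=N23, C=662): 1 row → A = 13 ✓
(B=N23, C=670): 1 row → A = 12 ✓
(B=N26, C=666): 1 row → A = 1 ✓
(B=N23, C=666): 1 row → A = 7 ✓
(B=N38, C=662): 1 row → A = 4 ✓
Two rows agree on {B, C} but differ on A, so {B, C} -> A does not hold.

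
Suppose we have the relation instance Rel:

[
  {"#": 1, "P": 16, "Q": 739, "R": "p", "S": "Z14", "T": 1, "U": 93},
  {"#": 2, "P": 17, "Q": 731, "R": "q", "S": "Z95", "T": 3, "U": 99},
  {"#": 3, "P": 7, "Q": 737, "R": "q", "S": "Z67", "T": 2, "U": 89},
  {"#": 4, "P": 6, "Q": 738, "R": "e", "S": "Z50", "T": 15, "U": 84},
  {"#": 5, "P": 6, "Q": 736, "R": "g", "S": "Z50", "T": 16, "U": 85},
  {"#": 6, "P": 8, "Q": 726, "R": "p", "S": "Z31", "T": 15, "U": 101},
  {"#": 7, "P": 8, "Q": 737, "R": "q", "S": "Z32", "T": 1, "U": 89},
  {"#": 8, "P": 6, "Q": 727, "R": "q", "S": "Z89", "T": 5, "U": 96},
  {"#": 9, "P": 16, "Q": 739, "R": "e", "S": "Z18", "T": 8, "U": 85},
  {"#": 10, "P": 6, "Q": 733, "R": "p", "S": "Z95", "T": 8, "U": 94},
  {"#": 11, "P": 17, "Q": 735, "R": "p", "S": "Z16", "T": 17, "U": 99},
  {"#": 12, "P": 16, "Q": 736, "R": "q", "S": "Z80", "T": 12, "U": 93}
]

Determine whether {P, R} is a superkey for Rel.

All 12 rows have distinct {P, R} values, so {P, R} → (all attributes) holds and {P, R} is a superkey.

Yes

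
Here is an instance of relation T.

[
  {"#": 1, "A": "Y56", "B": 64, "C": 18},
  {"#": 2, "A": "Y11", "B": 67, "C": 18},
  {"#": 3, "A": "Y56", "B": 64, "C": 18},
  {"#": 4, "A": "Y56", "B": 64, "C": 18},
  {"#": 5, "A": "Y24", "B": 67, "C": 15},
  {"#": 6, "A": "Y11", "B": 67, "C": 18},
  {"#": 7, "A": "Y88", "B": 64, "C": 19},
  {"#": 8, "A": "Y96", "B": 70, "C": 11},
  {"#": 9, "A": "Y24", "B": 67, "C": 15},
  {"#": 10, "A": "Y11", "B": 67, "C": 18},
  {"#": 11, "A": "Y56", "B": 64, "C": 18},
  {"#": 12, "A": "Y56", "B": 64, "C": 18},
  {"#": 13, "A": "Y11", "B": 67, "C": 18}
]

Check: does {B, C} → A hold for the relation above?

(B=64, C=18): rows 1, 3, 4, 11, 12 → A = Y56, Y56, Y56, Y56, Y56 ✓
(B=67, C=18): rows 2, 6, 10, 13 → A = Y11, Y11, Y11, Y11 ✓
(B=67, C=15): rows 5, 9 → A = Y24, Y24 ✓
(B=64, C=19): row 7 → A = Y88 ✓
(B=70, C=11): row 8 → A = Y96 ✓
Every {B, C} value is associated with a single A value, so {B, C} → A holds.

Yes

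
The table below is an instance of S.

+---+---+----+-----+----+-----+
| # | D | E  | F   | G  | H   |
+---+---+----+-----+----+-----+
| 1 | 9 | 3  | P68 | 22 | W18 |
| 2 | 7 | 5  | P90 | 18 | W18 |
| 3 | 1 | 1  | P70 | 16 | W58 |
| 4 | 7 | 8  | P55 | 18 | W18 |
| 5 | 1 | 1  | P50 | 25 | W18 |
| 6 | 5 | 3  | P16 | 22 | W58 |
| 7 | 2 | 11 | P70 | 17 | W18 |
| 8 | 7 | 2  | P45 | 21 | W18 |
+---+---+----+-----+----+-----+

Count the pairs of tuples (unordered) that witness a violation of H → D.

H=W18: violating pairs (1,2), (1,4), (1,5), (1,7), (1,8), (2,5), (2,7), (4,5), (4,7), (5,7), (5,8), (7,8) — 12 pairs.
H=W58: violating pairs (3,6) — 1 pair.

13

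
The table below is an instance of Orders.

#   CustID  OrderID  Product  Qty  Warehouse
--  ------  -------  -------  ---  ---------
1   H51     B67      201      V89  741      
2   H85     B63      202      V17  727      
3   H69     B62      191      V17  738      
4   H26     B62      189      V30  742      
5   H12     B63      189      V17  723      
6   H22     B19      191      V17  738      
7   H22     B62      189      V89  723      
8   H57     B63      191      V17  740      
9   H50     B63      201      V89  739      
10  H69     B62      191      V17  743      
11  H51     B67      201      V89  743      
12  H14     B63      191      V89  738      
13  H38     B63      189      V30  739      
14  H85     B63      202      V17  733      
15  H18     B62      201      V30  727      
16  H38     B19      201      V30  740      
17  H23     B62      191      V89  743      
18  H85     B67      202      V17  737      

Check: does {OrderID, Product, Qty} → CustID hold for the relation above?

Yes

(OrderID=B67, Product=201, Qty=V89): rows 1, 11 → CustID = H51, H51 ✓
(OrderID=B63, Product=202, Qty=V17): rows 2, 14 → CustID = H85, H85 ✓
(OrderID=B62, Product=191, Qty=V17): rows 3, 10 → CustID = H69, H69 ✓
(OrderID=B62, Product=189, Qty=V30): row 4 → CustID = H26 ✓
(OrderID=B63, Product=189, Qty=V17): row 5 → CustID = H12 ✓
(OrderID=B19, Product=191, Qty=V17): row 6 → CustID = H22 ✓
(OrderID=B62, Product=189, Qty=V89): row 7 → CustID = H22 ✓
(OrderID=B63, Product=191, Qty=V17): row 8 → CustID = H57 ✓
(OrderID=B63, Product=201, Qty=V89): row 9 → CustID = H50 ✓
(OrderID=B63, Product=191, Qty=V89): row 12 → CustID = H14 ✓
(OrderID=B63, Product=189, Qty=V30): row 13 → CustID = H38 ✓
(OrderID=B62, Product=201, Qty=V30): row 15 → CustID = H18 ✓
(OrderID=B19, Product=201, Qty=V30): row 16 → CustID = H38 ✓
(OrderID=B62, Product=191, Qty=V89): row 17 → CustID = H23 ✓
(OrderID=B67, Product=202, Qty=V17): row 18 → CustID = H85 ✓
Every {OrderID, Product, Qty} value is associated with a single CustID value, so {OrderID, Product, Qty} → CustID holds.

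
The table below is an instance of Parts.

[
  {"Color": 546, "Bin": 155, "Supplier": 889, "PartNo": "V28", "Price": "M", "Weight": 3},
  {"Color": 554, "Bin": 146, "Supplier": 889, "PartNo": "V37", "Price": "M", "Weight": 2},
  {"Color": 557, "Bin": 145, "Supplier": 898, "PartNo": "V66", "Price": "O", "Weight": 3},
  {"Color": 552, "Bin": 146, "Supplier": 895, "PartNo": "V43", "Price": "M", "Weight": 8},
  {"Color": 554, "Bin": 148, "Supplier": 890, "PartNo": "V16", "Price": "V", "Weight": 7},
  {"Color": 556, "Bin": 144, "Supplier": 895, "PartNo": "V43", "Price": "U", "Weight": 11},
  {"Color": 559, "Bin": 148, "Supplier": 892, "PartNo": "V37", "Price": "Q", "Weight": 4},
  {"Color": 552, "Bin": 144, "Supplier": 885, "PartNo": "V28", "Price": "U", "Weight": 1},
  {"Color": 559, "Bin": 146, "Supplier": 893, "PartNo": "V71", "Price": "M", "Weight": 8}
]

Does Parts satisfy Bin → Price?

No

Bin=155: 1 row → Price = M ✓
Bin=146: 3 rows → Price = M, M, M ✓
Bin=145: 1 row → Price = O ✓
Bin=148: 2 rows → Price takes values {V, Q} — violation
Bin=144: 2 rows → Price = U, U ✓
Two rows agree on Bin but differ on Price, so Bin → Price does not hold.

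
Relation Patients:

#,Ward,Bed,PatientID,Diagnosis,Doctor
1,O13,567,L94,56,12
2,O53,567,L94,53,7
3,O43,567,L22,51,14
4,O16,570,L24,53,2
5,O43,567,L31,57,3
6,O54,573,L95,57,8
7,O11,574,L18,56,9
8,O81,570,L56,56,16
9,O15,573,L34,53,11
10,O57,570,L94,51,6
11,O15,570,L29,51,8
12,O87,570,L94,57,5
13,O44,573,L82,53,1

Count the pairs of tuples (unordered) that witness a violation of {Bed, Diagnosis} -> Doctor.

2

(Bed=573, Diagnosis=53): violating pairs (9,13) — 1 pair.
(Bed=570, Diagnosis=51): violating pairs (10,11) — 1 pair.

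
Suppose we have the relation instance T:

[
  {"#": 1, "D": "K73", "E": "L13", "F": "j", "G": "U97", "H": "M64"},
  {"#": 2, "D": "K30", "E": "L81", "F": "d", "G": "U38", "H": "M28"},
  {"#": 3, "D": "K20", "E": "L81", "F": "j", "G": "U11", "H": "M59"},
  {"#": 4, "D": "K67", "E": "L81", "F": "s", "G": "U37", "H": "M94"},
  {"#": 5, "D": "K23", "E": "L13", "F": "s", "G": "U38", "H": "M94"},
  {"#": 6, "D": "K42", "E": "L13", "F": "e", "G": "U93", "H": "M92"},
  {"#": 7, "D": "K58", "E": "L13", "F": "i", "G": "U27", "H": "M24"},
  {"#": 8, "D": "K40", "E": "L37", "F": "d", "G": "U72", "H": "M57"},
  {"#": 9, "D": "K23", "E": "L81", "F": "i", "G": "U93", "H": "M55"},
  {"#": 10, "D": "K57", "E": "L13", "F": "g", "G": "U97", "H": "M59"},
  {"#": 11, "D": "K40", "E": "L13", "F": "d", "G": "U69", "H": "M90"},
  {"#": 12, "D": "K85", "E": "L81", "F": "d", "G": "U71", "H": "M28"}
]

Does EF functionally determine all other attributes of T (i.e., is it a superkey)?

Rows 2 and 12 have the same EF value (E=L81, F=d) but are distinct tuples, so EF does not determine every attribute — not a superkey.

No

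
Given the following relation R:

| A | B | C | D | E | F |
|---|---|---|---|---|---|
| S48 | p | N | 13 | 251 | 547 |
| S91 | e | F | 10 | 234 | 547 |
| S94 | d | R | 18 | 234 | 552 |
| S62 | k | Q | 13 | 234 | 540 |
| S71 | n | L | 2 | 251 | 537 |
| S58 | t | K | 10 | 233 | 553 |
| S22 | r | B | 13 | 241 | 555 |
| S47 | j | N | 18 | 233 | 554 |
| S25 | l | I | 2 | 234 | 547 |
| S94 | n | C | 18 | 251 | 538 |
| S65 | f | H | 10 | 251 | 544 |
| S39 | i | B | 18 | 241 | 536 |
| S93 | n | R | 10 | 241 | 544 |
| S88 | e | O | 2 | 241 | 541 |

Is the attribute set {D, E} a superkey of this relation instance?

All 14 rows have distinct {D, E} values, so {D, E} → (all attributes) holds and {D, E} is a superkey.

Yes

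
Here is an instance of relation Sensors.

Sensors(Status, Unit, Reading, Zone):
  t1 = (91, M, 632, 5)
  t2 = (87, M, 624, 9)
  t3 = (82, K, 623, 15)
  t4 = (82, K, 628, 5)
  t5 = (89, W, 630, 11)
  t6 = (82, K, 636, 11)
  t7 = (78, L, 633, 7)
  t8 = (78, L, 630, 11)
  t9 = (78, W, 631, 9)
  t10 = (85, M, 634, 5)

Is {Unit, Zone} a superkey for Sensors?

Rows 1 and 10 have the same {Unit, Zone} value (Unit=M, Zone=5) but are distinct tuples, so {Unit, Zone} does not determine every attribute — not a superkey.

No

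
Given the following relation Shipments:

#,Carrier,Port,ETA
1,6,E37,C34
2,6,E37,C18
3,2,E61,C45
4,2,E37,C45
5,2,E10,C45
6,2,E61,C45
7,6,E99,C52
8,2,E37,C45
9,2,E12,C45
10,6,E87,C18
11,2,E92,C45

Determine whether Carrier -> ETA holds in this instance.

Carrier=6: rows 1, 2, 7, 10 → ETA takes values {C34, C18, C52} — violation
Carrier=2: rows 3, 4, 5, 6, 8, 9, 11 → ETA = C45, C45, C45, C45, C45, C45, C45 ✓
Two rows agree on Carrier but differ on ETA, so Carrier -> ETA does not hold.

No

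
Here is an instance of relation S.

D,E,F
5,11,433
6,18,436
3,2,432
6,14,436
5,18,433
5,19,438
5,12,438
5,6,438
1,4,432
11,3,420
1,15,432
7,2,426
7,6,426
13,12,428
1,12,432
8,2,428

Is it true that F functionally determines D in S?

F=433: 2 rows → D = 5, 5 ✓
F=436: 2 rows → D = 6, 6 ✓
F=432: 4 rows → D takes values {3, 1} — violation
F=438: 3 rows → D = 5, 5, 5 ✓
F=420: 1 row → D = 11 ✓
F=426: 2 rows → D = 7, 7 ✓
F=428: 2 rows → D takes values {13, 8} — violation
Two rows agree on F but differ on D, so F → D does not hold.

No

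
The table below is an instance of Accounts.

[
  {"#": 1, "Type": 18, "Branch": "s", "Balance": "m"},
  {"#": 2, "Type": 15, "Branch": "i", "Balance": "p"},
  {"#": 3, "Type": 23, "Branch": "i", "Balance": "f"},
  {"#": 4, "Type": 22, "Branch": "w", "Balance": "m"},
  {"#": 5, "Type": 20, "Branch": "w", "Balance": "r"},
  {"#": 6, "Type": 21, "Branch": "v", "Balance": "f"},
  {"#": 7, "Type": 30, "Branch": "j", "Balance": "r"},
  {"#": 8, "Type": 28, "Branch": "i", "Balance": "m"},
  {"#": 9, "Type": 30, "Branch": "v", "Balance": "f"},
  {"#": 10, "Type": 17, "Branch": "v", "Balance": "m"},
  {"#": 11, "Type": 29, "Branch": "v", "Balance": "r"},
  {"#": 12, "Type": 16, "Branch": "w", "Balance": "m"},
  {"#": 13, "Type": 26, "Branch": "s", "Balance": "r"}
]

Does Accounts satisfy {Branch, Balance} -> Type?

(Branch=s, Balance=m): row 1 → Type = 18 ✓
(Branch=i, Balance=p): row 2 → Type = 15 ✓
(Branch=i, Balance=f): row 3 → Type = 23 ✓
(Branch=w, Balance=m): rows 4, 12 → Type takes values {22, 16} — violation
(Branch=w, Balance=r): row 5 → Type = 20 ✓
(Branch=v, Balance=f): rows 6, 9 → Type takes values {21, 30} — violation
(Branch=j, Balance=r): row 7 → Type = 30 ✓
(Branch=i, Balance=m): row 8 → Type = 28 ✓
(Branch=v, Balance=m): row 10 → Type = 17 ✓
(Branch=v, Balance=r): row 11 → Type = 29 ✓
(Branch=s, Balance=r): row 13 → Type = 26 ✓
Two rows agree on {Branch, Balance} but differ on Type, so {Branch, Balance} -> Type does not hold.

No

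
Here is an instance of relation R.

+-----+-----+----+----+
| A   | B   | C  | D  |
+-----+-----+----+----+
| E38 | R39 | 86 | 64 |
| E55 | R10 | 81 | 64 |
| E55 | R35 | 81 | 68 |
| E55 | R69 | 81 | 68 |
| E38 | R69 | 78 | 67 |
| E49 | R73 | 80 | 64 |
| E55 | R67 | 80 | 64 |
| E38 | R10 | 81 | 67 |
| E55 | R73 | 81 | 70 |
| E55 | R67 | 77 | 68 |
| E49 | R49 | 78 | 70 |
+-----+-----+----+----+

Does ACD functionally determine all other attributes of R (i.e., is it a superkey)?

No

Two distinct rows share (A=E55, C=81, D=68), so ACD does not determine every attribute — not a superkey.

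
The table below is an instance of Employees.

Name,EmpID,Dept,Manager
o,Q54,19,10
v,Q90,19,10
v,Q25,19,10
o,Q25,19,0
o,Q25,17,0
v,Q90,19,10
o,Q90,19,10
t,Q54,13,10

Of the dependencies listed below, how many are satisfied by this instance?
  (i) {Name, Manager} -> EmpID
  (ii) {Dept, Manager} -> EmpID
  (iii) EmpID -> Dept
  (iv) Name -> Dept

(i) {Name, Manager} -> EmpID: (Name=o, Manager=10): 2 rows → EmpID takes values {Q54, Q90} — violation; (Name=v, Manager=10): 3 rows → EmpID takes values {Q90, Q25} — violation — fails.
(ii) {Dept, Manager} -> EmpID: (Dept=19, Manager=10): 5 rows → EmpID takes values {Q54, Q90, Q25} — violation — fails.
(iii) EmpID -> Dept: EmpID=Q54: 2 rows → Dept takes values {19, 13} — violation; EmpID=Q25: 3 rows → Dept takes values {19, 17} — violation — fails.
(iv) Name -> Dept: Name=o: 4 rows → Dept takes values {19, 17} — violation — fails.
None of the 4 dependencies hold.

0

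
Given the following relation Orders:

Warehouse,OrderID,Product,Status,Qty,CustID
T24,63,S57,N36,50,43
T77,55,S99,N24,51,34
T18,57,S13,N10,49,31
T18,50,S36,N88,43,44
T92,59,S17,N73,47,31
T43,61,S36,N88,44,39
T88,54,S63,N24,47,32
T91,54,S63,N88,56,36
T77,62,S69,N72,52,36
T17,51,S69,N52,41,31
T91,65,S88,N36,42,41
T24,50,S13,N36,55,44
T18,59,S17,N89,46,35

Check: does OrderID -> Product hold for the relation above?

OrderID=63: 1 row → Product = S57 ✓
OrderID=55: 1 row → Product = S99 ✓
OrderID=57: 1 row → Product = S13 ✓
OrderID=50: 2 rows → Product takes values {S36, S13} — violation
OrderID=59: 2 rows → Product = S17, S17 ✓
OrderID=61: 1 row → Product = S36 ✓
OrderID=54: 2 rows → Product = S63, S63 ✓
OrderID=62: 1 row → Product = S69 ✓
OrderID=51: 1 row → Product = S69 ✓
OrderID=65: 1 row → Product = S88 ✓
Two rows agree on OrderID but differ on Product, so OrderID -> Product does not hold.

No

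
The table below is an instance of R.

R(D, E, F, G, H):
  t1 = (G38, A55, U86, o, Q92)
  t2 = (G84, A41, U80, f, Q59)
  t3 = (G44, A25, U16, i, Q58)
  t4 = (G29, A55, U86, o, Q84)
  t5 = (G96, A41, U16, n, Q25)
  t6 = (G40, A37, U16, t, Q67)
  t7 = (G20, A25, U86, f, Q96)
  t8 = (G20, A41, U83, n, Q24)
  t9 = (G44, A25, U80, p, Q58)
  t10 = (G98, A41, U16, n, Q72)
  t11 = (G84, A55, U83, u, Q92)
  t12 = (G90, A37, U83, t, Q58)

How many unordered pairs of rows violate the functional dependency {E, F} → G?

(E=A55, F=U86): all 2 rows agree on G — 0 pairs.
(E=A41, F=U16): all 2 rows agree on G — 0 pairs.

0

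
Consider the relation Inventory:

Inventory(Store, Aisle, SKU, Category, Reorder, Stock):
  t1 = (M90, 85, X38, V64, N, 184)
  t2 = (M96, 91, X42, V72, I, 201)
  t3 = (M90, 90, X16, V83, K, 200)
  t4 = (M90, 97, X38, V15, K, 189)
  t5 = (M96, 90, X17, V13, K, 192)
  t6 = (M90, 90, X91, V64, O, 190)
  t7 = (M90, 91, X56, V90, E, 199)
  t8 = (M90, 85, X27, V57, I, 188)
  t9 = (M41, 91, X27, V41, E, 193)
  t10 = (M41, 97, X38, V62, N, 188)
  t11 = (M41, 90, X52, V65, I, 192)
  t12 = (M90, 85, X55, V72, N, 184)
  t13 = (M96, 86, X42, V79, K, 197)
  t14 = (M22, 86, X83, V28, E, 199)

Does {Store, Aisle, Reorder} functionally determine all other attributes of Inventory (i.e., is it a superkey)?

Rows 1 and 12 have the same {Store, Aisle, Reorder} value (Store=M90, Aisle=85, Reorder=N) but are distinct tuples, so {Store, Aisle, Reorder} does not determine every attribute — not a superkey.

No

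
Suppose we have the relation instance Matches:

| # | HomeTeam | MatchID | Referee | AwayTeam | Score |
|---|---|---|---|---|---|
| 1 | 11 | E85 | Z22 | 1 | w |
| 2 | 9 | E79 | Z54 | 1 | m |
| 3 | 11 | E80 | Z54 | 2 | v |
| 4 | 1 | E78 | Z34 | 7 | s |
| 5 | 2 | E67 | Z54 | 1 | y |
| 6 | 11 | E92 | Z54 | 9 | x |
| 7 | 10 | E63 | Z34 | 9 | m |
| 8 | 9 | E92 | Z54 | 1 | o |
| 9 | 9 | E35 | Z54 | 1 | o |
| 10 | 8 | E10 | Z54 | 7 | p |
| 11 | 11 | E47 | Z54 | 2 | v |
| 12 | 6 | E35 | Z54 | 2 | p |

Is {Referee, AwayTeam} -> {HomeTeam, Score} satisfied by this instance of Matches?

(Referee=Z22, AwayTeam=1): row 1 → {HomeTeam,Score} = (11, w) ✓
(Referee=Z54, AwayTeam=1): rows 2, 5, 8, 9 → {HomeTeam,Score} takes values {(9, m), (2, y), (9, o)} — violation
(Referee=Z54, AwayTeam=2): rows 3, 11, 12 → {HomeTeam,Score} takes values {(11, v), (6, p)} — violation
(Referee=Z34, AwayTeam=7): row 4 → {HomeTeam,Score} = (1, s) ✓
(Referee=Z54, AwayTeam=9): row 6 → {HomeTeam,Score} = (11, x) ✓
(Referee=Z34, AwayTeam=9): row 7 → {HomeTeam,Score} = (10, m) ✓
(Referee=Z54, AwayTeam=7): row 10 → {HomeTeam,Score} = (8, p) ✓
Two rows agree on {Referee, AwayTeam} but differ on {HomeTeam, Score}, so {Referee, AwayTeam} -> {HomeTeam, Score} does not hold.

No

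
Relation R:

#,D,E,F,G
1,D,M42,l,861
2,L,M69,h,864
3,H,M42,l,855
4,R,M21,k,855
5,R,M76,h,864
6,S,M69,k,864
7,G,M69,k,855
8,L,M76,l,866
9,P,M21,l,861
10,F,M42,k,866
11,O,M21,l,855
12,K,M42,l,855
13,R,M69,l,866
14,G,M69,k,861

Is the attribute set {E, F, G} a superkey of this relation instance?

Rows 3 and 12 have the same {E, F, G} value (E=M42, F=l, G=855) but are distinct tuples, so {E, F, G} does not determine every attribute — not a superkey.

No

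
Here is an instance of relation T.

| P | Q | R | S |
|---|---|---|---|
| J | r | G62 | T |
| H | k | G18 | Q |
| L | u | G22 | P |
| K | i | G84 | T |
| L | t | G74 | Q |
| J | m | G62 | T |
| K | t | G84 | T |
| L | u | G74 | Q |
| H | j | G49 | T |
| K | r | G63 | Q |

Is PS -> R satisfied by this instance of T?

(P=J, S=T): 2 rows → R = G62, G62 ✓
(P=H, S=Q): 1 row → R = G18 ✓
(P=L, S=P): 1 row → R = G22 ✓
(P=K, S=T): 2 rows → R = G84, G84 ✓
(P=L, S=Q): 2 rows → R = G74, G74 ✓
(P=H, S=T): 1 row → R = G49 ✓
(P=K, S=Q): 1 row → R = G63 ✓
Every PS value is associated with a single R value, so PS -> R holds.

Yes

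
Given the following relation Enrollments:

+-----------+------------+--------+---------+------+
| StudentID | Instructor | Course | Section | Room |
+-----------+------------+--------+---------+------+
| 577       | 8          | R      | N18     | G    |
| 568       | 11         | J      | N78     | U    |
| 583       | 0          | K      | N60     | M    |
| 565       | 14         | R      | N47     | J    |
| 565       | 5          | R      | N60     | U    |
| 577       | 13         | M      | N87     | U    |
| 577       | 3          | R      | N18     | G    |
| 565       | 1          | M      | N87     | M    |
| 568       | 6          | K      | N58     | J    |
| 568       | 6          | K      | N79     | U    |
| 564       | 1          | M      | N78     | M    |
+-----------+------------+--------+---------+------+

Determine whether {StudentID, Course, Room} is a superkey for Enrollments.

No

Two distinct rows share (StudentID=577, Course=R, Room=G), so {StudentID, Course, Room} does not determine every attribute — not a superkey.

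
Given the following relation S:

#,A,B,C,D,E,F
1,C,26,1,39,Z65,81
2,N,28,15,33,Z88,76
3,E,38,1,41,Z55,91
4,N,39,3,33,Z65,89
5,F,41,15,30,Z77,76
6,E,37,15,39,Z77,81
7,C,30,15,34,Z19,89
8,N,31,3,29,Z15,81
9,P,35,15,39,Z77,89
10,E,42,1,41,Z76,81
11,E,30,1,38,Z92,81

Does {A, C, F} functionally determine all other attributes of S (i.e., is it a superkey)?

No

Rows 10 and 11 have the same {A, C, F} value (A=E, C=1, F=81) but are distinct tuples, so {A, C, F} does not determine every attribute — not a superkey.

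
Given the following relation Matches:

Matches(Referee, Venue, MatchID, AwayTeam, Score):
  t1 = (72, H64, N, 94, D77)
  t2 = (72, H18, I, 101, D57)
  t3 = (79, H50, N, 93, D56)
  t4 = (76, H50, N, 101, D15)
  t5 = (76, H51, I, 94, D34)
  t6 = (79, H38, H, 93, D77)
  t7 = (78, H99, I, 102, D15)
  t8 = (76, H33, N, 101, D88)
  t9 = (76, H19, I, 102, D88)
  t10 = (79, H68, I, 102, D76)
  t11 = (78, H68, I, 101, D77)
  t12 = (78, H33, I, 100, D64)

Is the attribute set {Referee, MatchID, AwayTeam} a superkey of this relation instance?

No

Rows 4 and 8 have the same {Referee, MatchID, AwayTeam} value (Referee=76, MatchID=N, AwayTeam=101) but are distinct tuples, so {Referee, MatchID, AwayTeam} does not determine every attribute — not a superkey.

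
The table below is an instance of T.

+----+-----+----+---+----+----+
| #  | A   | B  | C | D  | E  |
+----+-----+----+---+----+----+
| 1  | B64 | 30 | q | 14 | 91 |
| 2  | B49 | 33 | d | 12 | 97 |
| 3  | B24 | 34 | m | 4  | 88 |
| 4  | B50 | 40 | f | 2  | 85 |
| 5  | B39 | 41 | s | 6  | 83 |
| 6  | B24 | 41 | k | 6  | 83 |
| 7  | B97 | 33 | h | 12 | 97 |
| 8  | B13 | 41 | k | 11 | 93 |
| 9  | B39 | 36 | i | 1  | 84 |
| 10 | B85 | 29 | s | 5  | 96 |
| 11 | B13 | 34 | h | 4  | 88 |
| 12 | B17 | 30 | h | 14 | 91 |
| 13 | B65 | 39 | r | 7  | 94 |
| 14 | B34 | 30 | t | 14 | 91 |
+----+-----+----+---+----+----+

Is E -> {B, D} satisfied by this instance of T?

E=91: rows 1, 12, 14 → {B,D} = (30, 14), (30, 14), (30, 14) ✓
E=97: rows 2, 7 → {B,D} = (33, 12), (33, 12) ✓
E=88: rows 3, 11 → {B,D} = (34, 4), (34, 4) ✓
E=85: row 4 → {B,D} = (40, 2) ✓
E=83: rows 5, 6 → {B,D} = (41, 6), (41, 6) ✓
E=93: row 8 → {B,D} = (41, 11) ✓
E=84: row 9 → {B,D} = (36, 1) ✓
E=96: row 10 → {B,D} = (29, 5) ✓
E=94: row 13 → {B,D} = (39, 7) ✓
Every E value is associated with a single {B, D} value, so E -> {B, D} holds.

Yes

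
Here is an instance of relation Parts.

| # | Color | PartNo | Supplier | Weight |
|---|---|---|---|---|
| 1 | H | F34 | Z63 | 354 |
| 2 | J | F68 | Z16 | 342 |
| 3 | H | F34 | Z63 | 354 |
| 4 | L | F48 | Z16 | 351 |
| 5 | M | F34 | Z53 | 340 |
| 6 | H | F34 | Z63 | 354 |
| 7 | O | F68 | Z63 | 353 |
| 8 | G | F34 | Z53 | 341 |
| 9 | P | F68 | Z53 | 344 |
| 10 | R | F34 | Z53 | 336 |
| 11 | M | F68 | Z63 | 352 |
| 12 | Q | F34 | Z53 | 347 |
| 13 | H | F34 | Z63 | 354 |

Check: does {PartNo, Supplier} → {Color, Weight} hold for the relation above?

No

(PartNo=F34, Supplier=Z63): rows 1, 3, 6, 13 → {Color,Weight} = (H, 354), (H, 354), (H, 354), (H, 354) ✓
(PartNo=F68, Supplier=Z16): row 2 → {Color,Weight} = (J, 342) ✓
(PartNo=F48, Supplier=Z16): row 4 → {Color,Weight} = (L, 351) ✓
(PartNo=F34, Supplier=Z53): rows 5, 8, 10, 12 → {Color,Weight} takes values {(M, 340), (G, 341), (R, 336), (Q, 347)} — violation
(PartNo=F68, Supplier=Z63): rows 7, 11 → {Color,Weight} takes values {(O, 353), (M, 352)} — violation
(PartNo=F68, Supplier=Z53): row 9 → {Color,Weight} = (P, 344) ✓
Two rows agree on {PartNo, Supplier} but differ on {Color, Weight}, so {PartNo, Supplier} → {Color, Weight} does not hold.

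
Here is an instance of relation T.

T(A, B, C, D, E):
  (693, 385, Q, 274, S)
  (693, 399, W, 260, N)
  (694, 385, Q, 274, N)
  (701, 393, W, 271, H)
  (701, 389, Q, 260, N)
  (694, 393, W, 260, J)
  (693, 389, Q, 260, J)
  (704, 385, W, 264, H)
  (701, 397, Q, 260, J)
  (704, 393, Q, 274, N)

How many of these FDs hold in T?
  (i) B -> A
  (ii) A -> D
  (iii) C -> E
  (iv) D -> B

0

(i) B -> A: B=385: 3 rows → A takes values {693, 694, 704} — violation; B=393: 3 rows → A takes values {701, 694, 704} — violation; B=389: 2 rows → A takes values {701, 693} — violation — fails.
(ii) A -> D: A=693: 3 rows → D takes values {274, 260} — violation; A=694: 2 rows → D takes values {274, 260} — violation; A=701: 3 rows → D takes values {271, 260} — violation; A=704: 2 rows → D takes values {264, 274} — violation — fails.
(iii) C -> E: C=Q: 6 rows → E takes values {S, N, J} — violation; C=W: 4 rows → E takes values {N, H, J} — violation — fails.
(iv) D -> B: D=274: 3 rows → B takes values {385, 393} — violation; D=260: 5 rows → B takes values {399, 389, 393, 397} — violation — fails.
None of the 4 dependencies hold.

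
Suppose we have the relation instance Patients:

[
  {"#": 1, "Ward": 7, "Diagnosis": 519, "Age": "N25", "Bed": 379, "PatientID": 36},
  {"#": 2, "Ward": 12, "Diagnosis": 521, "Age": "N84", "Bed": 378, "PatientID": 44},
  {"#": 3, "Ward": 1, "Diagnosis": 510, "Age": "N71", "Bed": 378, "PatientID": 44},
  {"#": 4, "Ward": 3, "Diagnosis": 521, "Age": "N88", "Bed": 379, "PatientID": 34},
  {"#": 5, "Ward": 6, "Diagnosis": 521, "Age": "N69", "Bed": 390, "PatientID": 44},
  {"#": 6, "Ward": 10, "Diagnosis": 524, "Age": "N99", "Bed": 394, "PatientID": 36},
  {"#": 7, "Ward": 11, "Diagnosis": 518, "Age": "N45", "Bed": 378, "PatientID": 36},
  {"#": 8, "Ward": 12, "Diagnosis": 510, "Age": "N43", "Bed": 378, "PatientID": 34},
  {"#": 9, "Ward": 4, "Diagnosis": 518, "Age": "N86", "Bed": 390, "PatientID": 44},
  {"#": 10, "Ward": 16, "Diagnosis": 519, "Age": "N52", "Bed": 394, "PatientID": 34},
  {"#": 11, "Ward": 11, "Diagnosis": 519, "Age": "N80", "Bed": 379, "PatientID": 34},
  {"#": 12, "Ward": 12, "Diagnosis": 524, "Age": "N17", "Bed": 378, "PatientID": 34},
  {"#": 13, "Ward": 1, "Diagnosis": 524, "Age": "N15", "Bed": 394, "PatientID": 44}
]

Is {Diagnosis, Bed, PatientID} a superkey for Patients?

All 13 rows have distinct {Diagnosis, Bed, PatientID} values, so {Diagnosis, Bed, PatientID} → (all attributes) holds and {Diagnosis, Bed, PatientID} is a superkey.

Yes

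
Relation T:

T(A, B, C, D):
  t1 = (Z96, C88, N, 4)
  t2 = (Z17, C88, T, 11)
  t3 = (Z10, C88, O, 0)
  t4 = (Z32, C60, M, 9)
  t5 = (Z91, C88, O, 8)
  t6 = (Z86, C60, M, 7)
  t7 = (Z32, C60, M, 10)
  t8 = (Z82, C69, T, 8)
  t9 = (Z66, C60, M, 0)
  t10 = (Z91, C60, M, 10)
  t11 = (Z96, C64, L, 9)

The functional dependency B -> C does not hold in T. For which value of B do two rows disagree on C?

B=C88: rows 1, 2, 3, 5 → C takes values {N, T, O} — violation
B=C60: rows 4, 6, 7, 9, 10 → C = M, M, M, M, M ✓
B=C69: row 8 → C = T ✓
B=C64: row 11 → C = L ✓
The only B value with inconsistent C is B=C88.

C88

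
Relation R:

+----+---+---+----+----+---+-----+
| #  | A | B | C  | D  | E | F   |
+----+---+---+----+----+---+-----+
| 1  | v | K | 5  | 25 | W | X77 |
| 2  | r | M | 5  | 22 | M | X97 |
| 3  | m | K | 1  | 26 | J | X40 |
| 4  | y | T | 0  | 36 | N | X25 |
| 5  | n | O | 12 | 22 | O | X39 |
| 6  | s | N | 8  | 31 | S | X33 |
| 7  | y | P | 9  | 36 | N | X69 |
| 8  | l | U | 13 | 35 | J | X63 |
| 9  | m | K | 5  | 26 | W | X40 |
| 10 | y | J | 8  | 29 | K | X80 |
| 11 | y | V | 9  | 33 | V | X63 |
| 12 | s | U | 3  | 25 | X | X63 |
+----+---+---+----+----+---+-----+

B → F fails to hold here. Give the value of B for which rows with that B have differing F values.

B=K: rows 1, 3, 9 → F takes values {X77, X40} — violation
B=M: row 2 → F = X97 ✓
B=T: row 4 → F = X25 ✓
B=O: row 5 → F = X39 ✓
B=N: row 6 → F = X33 ✓
B=P: row 7 → F = X69 ✓
B=U: rows 8, 12 → F = X63, X63 ✓
B=J: row 10 → F = X80 ✓
B=V: row 11 → F = X63 ✓
The only B value with inconsistent F is B=K.

K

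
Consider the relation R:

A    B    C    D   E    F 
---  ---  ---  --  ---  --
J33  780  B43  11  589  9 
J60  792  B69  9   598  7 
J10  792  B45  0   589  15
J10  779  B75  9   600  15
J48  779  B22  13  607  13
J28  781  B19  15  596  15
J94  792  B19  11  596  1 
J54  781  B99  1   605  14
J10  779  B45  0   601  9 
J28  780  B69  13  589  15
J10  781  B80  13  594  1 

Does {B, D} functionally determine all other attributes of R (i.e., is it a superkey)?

All 11 rows have distinct {B, D} values, so {B, D} → (all attributes) holds and {B, D} is a superkey.

Yes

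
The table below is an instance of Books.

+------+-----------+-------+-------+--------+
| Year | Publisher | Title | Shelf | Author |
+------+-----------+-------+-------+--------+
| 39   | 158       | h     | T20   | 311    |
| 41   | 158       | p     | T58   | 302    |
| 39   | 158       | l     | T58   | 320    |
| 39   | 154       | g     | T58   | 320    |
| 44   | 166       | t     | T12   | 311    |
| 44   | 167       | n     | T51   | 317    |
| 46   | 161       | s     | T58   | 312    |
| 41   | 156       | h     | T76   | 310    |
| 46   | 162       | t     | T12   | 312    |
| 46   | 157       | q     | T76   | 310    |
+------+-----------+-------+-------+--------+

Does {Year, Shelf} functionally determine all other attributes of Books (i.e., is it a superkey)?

Two distinct rows share (Year=39, Shelf=T58), so {Year, Shelf} does not determine every attribute — not a superkey.

No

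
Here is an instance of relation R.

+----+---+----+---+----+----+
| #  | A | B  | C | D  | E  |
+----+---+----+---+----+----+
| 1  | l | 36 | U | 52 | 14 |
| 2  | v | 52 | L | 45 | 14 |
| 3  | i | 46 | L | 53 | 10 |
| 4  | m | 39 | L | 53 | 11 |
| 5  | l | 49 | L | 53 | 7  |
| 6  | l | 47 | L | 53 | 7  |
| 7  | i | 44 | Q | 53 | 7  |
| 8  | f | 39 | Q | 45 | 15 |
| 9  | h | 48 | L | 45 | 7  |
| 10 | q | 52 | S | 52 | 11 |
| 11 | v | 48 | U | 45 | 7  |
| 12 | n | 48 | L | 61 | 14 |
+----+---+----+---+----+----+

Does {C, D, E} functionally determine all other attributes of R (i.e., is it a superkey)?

No

Rows 5 and 6 have the same {C, D, E} value (C=L, D=53, E=7) but are distinct tuples, so {C, D, E} does not determine every attribute — not a superkey.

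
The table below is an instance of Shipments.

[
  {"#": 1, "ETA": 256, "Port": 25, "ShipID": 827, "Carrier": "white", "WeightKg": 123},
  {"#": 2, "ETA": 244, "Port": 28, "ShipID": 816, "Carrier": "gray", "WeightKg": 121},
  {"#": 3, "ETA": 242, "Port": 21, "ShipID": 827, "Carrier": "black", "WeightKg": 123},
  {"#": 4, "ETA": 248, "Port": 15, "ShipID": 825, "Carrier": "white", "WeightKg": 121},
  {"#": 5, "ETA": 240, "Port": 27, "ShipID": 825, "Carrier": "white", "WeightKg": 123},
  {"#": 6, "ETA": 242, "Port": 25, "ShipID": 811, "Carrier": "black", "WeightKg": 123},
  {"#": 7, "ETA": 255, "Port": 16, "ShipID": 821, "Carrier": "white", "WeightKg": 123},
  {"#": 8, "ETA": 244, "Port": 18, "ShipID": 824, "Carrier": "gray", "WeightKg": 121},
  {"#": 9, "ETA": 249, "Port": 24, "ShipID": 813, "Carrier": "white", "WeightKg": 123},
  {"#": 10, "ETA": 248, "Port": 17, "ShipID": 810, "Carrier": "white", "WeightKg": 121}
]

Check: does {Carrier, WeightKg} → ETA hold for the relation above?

No

(Carrier=white, WeightKg=123): rows 1, 5, 7, 9 → ETA takes values {256, 240, 255, 249} — violation
(Carrier=gray, WeightKg=121): rows 2, 8 → ETA = 244, 244 ✓
(Carrier=black, WeightKg=123): rows 3, 6 → ETA = 242, 242 ✓
(Carrier=white, WeightKg=121): rows 4, 10 → ETA = 248, 248 ✓
Two rows agree on {Carrier, WeightKg} but differ on ETA, so {Carrier, WeightKg} → ETA does not hold.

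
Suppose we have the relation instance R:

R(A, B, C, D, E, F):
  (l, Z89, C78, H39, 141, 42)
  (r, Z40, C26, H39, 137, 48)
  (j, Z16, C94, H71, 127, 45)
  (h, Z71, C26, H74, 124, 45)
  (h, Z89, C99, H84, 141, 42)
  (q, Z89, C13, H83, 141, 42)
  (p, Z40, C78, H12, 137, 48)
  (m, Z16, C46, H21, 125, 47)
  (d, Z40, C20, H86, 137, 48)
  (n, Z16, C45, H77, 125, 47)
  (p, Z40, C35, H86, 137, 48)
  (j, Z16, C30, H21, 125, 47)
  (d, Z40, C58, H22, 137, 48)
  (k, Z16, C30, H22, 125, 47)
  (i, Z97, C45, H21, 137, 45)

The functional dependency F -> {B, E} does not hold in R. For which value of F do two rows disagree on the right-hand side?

F=42: 3 rows → {B,E} = (Z89, 141), (Z89, 141), (Z89, 141) ✓
F=48: 5 rows → {B,E} = (Z40, 137), (Z40, 137), (Z40, 137), (Z40, 137), (Z40, 137) ✓
F=45: 3 rows → {B,E} takes values {(Z16, 127), (Z71, 124), (Z97, 137)} — violation
F=47: 4 rows → {B,E} = (Z16, 125), (Z16, 125), (Z16, 125), (Z16, 125) ✓
The only F value with inconsistent RHS is F=45.

45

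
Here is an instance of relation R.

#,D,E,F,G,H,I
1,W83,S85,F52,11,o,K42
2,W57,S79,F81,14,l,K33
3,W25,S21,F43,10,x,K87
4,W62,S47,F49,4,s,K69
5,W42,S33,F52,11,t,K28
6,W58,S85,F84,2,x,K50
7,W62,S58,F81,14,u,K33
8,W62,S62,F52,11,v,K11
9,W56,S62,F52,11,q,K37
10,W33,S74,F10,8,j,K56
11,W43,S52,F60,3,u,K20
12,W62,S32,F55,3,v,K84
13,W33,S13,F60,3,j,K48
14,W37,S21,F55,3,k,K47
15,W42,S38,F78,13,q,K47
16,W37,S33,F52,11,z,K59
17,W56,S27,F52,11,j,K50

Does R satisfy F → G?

F=F52: rows 1, 5, 8, 9, 16, 17 → G = 11, 11, 11, 11, 11, 11 ✓
F=F81: rows 2, 7 → G = 14, 14 ✓
F=F43: row 3 → G = 10 ✓
F=F49: row 4 → G = 4 ✓
F=F84: row 6 → G = 2 ✓
F=F10: row 10 → G = 8 ✓
F=F60: rows 11, 13 → G = 3, 3 ✓
F=F55: rows 12, 14 → G = 3, 3 ✓
F=F78: row 15 → G = 13 ✓
Every F value is associated with a single G value, so F → G holds.

Yes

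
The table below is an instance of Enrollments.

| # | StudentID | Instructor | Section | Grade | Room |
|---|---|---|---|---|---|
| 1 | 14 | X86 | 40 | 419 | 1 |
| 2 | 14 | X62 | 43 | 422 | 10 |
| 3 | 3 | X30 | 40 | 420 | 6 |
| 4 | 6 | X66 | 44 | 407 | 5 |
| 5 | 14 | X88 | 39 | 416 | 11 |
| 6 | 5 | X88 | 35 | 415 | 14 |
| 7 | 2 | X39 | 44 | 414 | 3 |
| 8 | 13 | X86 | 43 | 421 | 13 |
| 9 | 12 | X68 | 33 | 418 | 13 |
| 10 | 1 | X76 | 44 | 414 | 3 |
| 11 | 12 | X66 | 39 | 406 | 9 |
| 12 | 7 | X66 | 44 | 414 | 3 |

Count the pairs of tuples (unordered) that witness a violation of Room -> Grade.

1

Room=3: all 3 rows agree on Grade — 0 pairs.
Room=13: violating pairs (8,9) — 1 pair.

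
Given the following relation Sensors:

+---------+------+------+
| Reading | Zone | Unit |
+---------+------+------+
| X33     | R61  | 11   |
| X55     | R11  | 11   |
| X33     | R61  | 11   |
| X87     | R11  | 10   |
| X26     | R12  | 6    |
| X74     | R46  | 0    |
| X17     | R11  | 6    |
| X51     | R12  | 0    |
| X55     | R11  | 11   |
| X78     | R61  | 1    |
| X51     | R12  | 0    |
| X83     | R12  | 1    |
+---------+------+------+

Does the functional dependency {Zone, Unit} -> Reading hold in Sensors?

Yes

(Zone=R61, Unit=11): 2 rows → Reading = X33, X33 ✓
(Zone=R11, Unit=11): 2 rows → Reading = X55, X55 ✓
(Zone=R11, Unit=10): 1 row → Reading = X87 ✓
(Zone=R12, Unit=6): 1 row → Reading = X26 ✓
(Zone=R46, Unit=0): 1 row → Reading = X74 ✓
(Zone=R11, Unit=6): 1 row → Reading = X17 ✓
(Zone=R12, Unit=0): 2 rows → Reading = X51, X51 ✓
(Zone=R61, Unit=1): 1 row → Reading = X78 ✓
(Zone=R12, Unit=1): 1 row → Reading = X83 ✓
Every {Zone, Unit} value is associated with a single Reading value, so {Zone, Unit} -> Reading holds.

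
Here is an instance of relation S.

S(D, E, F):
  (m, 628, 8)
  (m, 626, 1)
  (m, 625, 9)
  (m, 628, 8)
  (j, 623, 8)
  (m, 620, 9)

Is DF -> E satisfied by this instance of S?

(D=m, F=8): 2 rows → E = 628, 628 ✓
(D=m, F=1): 1 row → E = 626 ✓
(D=m, F=9): 2 rows → E takes values {625, 620} — violation
(D=j, F=8): 1 row → E = 623 ✓
Two rows agree on DF but differ on E, so DF -> E does not hold.

No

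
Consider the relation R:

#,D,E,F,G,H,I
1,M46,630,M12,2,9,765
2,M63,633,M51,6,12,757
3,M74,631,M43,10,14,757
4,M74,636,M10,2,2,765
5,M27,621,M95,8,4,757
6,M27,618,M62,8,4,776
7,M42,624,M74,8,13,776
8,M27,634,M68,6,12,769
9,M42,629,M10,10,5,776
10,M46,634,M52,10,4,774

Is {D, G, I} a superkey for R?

Yes

All 10 rows have distinct {D, G, I} values, so {D, G, I} → (all attributes) holds and {D, G, I} is a superkey.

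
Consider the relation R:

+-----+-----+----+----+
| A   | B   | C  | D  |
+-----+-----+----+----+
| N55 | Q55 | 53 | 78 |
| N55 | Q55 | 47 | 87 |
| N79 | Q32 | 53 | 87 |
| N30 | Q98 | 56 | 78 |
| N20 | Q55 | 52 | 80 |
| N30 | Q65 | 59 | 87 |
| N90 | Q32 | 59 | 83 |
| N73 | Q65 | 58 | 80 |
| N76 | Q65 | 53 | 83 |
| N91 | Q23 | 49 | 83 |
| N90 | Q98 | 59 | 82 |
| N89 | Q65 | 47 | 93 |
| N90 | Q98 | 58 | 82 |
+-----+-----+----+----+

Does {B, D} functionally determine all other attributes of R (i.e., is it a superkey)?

Two distinct rows share (B=Q98, D=82), so {B, D} does not determine every attribute — not a superkey.

No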